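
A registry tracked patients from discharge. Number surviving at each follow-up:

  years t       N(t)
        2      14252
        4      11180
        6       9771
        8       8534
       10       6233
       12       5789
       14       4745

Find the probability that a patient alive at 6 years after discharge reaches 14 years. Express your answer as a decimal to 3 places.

0.486

The conditional survival probability is N(14)/N(6) = 4745/9771 = 0.485621.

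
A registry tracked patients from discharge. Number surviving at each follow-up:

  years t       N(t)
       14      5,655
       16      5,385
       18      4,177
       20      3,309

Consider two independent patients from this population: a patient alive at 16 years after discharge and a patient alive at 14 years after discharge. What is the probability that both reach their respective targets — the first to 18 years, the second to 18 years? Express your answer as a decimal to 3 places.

0.573

p₁ = N(18)/N(16) = 4,177/5,385 = 0.775673; p₂ = N(18)/N(14) = 4,177/5,655 = 0.738638.
P(both) = p₁ × p₂ = 0.775673 × 0.738638 = 0.572942.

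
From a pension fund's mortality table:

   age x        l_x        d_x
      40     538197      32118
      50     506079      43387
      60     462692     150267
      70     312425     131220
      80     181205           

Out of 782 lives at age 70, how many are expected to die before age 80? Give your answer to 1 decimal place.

328.4

The relevant probability is 1 − 181205/312425 = 0.420005.
Expected number = 782 × 0.420005 = 328.4.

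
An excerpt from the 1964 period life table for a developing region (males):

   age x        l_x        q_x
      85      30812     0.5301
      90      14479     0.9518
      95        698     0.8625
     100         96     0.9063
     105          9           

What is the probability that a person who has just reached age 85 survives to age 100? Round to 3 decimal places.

0.003

We want 15p85 = l_100/l_85.
The conditional survival probability is l_100/l_85 = 96/30812 = 0.003116.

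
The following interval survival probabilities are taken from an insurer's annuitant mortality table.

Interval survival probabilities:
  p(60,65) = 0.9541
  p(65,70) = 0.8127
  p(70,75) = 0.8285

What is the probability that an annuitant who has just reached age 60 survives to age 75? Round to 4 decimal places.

Survival from 60 to 75 is the product of surviving each interval: 0.9541 × 0.8127 × 0.8285.
= 0.642416.

0.6424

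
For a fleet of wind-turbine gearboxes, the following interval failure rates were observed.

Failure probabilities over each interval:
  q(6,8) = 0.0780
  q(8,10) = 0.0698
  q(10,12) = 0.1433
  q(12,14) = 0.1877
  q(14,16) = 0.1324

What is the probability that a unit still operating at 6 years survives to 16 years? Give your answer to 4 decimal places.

0.5178

The overall survival probability is (1 − 0.0780) × (1 − 0.0698) × (1 − 0.1433) × (1 − 0.1877) × (1 − 0.1324).
= 0.9220 × 0.9302 × 0.8567 × 0.8123 × 0.8676 = 0.517812.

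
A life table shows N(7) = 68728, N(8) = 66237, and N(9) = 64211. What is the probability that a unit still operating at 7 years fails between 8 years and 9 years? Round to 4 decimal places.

This is the probability of reaching 8 but not 9, conditional on being operational at 7: (N(8) − N(9)) / N(7).
= (66237 − 64211) / 68728 = 2026 / 68728 = 0.029479.

0.0295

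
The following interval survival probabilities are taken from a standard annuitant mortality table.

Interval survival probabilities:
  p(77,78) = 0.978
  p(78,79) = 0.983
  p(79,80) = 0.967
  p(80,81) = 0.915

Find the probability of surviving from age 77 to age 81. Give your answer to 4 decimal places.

Survival from 77 to 81 is the product of surviving each interval: 0.978 × 0.983 × 0.967 × 0.915.
= 0.850629.

0.8506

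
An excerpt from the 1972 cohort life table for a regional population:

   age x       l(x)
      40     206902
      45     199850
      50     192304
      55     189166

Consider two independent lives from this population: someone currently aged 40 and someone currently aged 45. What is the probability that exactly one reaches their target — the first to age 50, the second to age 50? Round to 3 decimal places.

p₁ = l(50)/l(40) = 192304/206902 = 0.929445; p₂ = l(50)/l(45) = 192304/199850 = 0.962242.
P(exactly one) = p₁(1−p₂) + (1−p₁)p₂ = 0.035094 + 0.067891 = 0.102985.

0.103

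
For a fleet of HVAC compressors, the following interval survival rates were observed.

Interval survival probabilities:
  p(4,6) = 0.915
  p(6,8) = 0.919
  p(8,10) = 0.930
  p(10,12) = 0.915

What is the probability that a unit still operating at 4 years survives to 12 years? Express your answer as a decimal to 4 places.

Chaining the interval survival probabilities: 0.915 × 0.919 × 0.930 × 0.915.
= 0.715551.

0.7156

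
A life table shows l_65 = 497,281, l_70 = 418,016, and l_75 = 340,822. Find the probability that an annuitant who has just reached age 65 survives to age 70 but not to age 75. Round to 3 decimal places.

We want 5|5q65 = (l_70 − l_75)/l_65.
This is the probability of reaching 70 but not 75, conditional on being alive at 65: (l_70 − l_75) / l_65.
= (418,016 − 340,822) / 497,281 = 77,194 / 497,281 = 0.155232.

0.155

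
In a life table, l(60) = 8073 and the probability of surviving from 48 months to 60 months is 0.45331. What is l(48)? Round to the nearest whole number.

l(48) = l(60) / p = 8073 / 0.45331 = 17809.

17809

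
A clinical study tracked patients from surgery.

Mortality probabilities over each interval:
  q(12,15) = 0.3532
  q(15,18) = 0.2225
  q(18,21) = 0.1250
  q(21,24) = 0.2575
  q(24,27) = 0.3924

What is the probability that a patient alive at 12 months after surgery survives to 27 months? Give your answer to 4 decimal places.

Chaining the interval survival probabilities: (1 − 0.3532) × (1 − 0.2225) × (1 − 0.1250) × (1 − 0.2575) × (1 − 0.3924).
= 0.6468 × 0.7775 × 0.8750 × 0.7425 × 0.6076 = 0.198515.

0.1985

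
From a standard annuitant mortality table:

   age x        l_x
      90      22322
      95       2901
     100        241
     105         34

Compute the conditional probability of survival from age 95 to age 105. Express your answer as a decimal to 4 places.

0.0117

The conditional survival probability is l_105/l_95 = 34/2901 = 0.011720.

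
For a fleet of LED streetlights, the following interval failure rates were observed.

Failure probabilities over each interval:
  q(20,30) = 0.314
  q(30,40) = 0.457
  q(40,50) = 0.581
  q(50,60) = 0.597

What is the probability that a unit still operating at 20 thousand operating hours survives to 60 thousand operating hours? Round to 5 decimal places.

0.06290

P(survive 20→60) = (1 − 0.314) × (1 − 0.457) × (1 − 0.581) × (1 − 0.597).
= 0.686 × 0.543 × 0.419 × 0.403 = 0.062899.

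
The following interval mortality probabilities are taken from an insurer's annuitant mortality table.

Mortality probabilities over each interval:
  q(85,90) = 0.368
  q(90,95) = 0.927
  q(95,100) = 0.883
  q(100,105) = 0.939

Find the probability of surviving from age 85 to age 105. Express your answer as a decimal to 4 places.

The overall survival probability is (1 − 0.368) × (1 − 0.927) × (1 − 0.883) × (1 − 0.939).
= 0.632 × 0.073 × 0.117 × 0.061 = 0.000329.

0.0003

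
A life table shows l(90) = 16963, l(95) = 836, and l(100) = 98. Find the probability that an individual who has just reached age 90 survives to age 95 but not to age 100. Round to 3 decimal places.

This is the probability of reaching 95 but not 100, conditional on being alive at 90: (l(95) − l(100)) / l(90).
= (836 − 98) / 16963 = 738 / 16963 = 0.043506.

0.044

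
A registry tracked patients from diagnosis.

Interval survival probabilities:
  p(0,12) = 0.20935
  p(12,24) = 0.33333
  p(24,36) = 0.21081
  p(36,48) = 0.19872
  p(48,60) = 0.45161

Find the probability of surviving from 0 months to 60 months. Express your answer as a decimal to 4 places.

P(survive 0→60) = 0.20935 × 0.33333 × 0.21081 × 0.19872 × 0.45161.
= 0.001320.

0.0013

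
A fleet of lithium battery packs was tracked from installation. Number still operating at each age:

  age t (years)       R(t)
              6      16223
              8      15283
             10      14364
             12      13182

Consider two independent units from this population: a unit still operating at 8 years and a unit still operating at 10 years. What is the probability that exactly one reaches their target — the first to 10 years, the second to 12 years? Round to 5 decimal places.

0.13252

p₁ = R(10)/R(8) = 14364/15283 = 0.939868; p₂ = R(12)/R(10) = 13182/14364 = 0.917711.
P(exactly one) = p₁(1−p₂) + (1−p₁)p₂ = 0.077341 + 0.055184 = 0.132525.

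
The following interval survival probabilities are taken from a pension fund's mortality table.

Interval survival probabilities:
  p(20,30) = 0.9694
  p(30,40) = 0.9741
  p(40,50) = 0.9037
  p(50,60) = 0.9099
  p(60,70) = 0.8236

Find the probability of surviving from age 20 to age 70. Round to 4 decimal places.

P(survive 20→70) = 0.9694 × 0.9741 × 0.9037 × 0.9099 × 0.8236.
= 0.639500.

0.6395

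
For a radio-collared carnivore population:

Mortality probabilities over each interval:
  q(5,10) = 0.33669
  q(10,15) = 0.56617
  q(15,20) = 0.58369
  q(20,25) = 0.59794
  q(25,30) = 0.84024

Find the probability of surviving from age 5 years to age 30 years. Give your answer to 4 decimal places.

P(survive 5→30) = (1 − 0.33669) × (1 − 0.56617) × (1 − 0.58369) × (1 − 0.59794) × (1 − 0.84024).
= 0.66331 × 0.43383 × 0.41631 × 0.40206 × 0.15976 = 0.007695.

0.0077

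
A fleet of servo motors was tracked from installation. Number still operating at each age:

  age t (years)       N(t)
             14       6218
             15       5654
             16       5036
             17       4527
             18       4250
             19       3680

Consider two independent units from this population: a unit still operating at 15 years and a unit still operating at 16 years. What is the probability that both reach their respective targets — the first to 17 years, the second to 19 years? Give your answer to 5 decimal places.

p₁ = N(17)/N(15) = 4527/5654 = 0.800672; p₂ = N(19)/N(16) = 3680/5036 = 0.730739.
P(both) = p₁ × p₂ = 0.800672 × 0.730739 = 0.585082.

0.58508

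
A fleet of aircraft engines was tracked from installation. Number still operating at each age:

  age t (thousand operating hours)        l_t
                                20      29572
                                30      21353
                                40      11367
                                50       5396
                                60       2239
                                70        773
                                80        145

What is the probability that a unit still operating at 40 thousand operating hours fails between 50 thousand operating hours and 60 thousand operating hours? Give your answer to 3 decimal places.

0.278

This is the probability of reaching 50 but not 60, conditional on being operational at 40: (l_50 − l_60) / l_40.
= (5396 − 2239) / 11367 = 3157 / 11367 = 0.277734.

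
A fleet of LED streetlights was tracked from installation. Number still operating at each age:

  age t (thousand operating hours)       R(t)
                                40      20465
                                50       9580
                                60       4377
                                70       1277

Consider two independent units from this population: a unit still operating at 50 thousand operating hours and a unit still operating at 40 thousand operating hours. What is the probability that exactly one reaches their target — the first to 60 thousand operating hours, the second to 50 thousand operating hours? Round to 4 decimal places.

0.4973

p₁ = R(60)/R(50) = 4377/9580 = 0.456889; p₂ = R(50)/R(40) = 9580/20465 = 0.468116.
P(exactly one) = p₁(1−p₂) + (1−p₁)p₂ = 0.243012 + 0.254239 = 0.497251.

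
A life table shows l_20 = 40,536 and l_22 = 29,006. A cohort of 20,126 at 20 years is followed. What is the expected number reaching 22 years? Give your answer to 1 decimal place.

The relevant probability is 29,006/40,536 = 0.715561.
Expected number = 20,126 × 0.715561 = 14401.4.

14401.4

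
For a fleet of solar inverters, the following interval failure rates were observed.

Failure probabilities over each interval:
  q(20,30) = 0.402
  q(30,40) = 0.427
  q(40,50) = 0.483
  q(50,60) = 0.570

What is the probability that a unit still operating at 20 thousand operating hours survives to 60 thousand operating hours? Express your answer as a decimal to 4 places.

Chaining the interval survival probabilities: (1 − 0.402) × (1 − 0.427) × (1 − 0.483) × (1 − 0.570).
= 0.598 × 0.573 × 0.517 × 0.430 = 0.076175.

0.0762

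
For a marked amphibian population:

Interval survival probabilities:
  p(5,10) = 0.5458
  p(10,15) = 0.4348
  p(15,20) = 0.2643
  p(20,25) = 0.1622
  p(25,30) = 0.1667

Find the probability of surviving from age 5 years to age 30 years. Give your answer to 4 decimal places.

0.0017

Chaining the interval survival probabilities: 0.5458 × 0.4348 × 0.2643 × 0.1622 × 0.1667.
= 0.001696.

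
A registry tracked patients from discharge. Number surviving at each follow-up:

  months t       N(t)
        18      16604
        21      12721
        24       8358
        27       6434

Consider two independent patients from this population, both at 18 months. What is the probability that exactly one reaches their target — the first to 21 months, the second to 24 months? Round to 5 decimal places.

0.49820

p₁ = N(21)/N(18) = 12721/16604 = 0.766141; p₂ = N(24)/N(18) = 8358/16604 = 0.503373.
P(exactly one) = p₁(1−p₂) + (1−p₁)p₂ = 0.380486 + 0.117718 = 0.498205.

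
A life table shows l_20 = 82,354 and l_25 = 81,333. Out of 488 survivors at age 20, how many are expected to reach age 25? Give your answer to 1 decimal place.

481.9

The relevant probability is 81,333/82,354 = 0.987602.
Expected number = 488 × 0.987602 = 481.9.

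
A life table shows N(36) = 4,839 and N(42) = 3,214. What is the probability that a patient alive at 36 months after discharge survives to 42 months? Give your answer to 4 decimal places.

0.6642

The conditional survival probability is N(42)/N(36) = 3,214/4,839 = 0.664187.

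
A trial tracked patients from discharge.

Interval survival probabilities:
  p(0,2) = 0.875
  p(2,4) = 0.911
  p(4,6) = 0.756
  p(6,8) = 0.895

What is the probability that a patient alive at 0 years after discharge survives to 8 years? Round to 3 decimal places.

0.539

Chaining the interval survival probabilities: 0.875 × 0.911 × 0.756 × 0.895.
= 0.539351.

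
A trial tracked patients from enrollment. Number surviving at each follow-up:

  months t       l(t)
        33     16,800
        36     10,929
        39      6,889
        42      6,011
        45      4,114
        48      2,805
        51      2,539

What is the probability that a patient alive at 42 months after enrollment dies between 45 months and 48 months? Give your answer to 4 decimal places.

0.2178

This is the probability of reaching 45 but not 48, conditional on being alive at 42: (l(45) − l(48)) / l(42).
= (4,114 − 2,805) / 6,011 = 1,309 / 6,011 = 0.217767.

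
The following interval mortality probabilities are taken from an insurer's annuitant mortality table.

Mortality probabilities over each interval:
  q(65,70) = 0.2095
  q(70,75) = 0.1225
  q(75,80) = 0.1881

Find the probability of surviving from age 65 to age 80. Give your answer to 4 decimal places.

Survival from 65 to 80 is the product of surviving each interval: (1 − 0.2095) × (1 − 0.1225) × (1 − 0.1881).
= 0.7905 × 0.8775 × 0.8119 = 0.563186.

0.5632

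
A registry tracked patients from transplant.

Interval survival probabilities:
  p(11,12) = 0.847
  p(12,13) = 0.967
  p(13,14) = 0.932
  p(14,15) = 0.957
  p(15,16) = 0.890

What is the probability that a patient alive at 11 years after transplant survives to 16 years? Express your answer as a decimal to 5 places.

0.65017

Chaining the interval survival probabilities: 0.847 × 0.967 × 0.932 × 0.957 × 0.890.
= 0.650171.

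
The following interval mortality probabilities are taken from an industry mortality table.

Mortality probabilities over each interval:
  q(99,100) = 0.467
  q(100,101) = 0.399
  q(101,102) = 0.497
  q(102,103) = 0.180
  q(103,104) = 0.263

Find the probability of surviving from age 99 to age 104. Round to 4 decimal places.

Survival from 99 to 104 is the product of surviving each interval: (1 − 0.467) × (1 − 0.399) × (1 − 0.497) × (1 − 0.180) × (1 − 0.263).
= 0.533 × 0.601 × 0.503 × 0.820 × 0.737 = 0.097376.

0.0974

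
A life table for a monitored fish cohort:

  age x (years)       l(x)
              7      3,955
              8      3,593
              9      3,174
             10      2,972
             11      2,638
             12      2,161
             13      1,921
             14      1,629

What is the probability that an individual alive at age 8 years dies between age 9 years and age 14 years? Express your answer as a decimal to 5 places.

0.43000

This is the probability of reaching 9 but not 14, conditional on being alive at 8: (l(9) − l(14)) / l(8).
= (3,174 − 1,629) / 3,593 = 1,545 / 3,593 = 0.430003.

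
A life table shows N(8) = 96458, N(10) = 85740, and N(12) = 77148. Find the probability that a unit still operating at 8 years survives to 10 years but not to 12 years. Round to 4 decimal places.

This is the probability of reaching 10 but not 12, conditional on being operational at 8: (N(10) − N(12)) / N(8).
= (85740 − 77148) / 96458 = 8592 / 96458 = 0.089075.

0.0891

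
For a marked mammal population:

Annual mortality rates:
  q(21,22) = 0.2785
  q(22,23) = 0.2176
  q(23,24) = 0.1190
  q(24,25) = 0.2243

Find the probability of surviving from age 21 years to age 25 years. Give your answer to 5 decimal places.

Survival from 21 to 25 is the product of surviving each interval: (1 − 0.2785) × (1 − 0.2176) × (1 − 0.1190) × (1 − 0.2243).
= 0.7215 × 0.7824 × 0.8810 × 0.7757 = 0.385776.

0.38578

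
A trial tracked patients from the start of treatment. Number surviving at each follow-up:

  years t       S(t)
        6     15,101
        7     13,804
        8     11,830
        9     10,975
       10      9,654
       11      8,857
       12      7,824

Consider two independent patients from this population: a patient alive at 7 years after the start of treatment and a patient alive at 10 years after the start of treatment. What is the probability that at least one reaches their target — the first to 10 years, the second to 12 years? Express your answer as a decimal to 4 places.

0.9430

p₁ = S(10)/S(7) = 9,654/13,804 = 0.699363; p₂ = S(12)/S(10) = 7,824/9,654 = 0.810441.
P(at least one) = 1 − (1−p₁)(1−p₂) = 1 − 0.300637 × 0.189559 = 0.943012.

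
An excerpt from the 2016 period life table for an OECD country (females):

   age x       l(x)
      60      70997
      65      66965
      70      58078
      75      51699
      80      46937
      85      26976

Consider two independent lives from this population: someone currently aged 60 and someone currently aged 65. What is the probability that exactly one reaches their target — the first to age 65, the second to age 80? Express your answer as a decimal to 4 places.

p₁ = l(65)/l(60) = 66965/70997 = 0.943209; p₂ = l(80)/l(65) = 46937/66965 = 0.700918.
P(exactly one) = p₁(1−p₂) + (1−p₁)p₂ = 0.282097 + 0.039806 = 0.321903.

0.3219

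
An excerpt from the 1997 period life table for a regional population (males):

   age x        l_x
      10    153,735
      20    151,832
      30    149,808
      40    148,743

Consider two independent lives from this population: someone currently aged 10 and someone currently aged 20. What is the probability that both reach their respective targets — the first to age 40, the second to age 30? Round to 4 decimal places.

p₁ = l_40/l_10 = 148,743/153,735 = 0.967529; p₂ = l_30/l_20 = 149,808/151,832 = 0.986669.
P(both) = p₁ × p₂ = 0.967529 × 0.986669 = 0.954631.

0.9546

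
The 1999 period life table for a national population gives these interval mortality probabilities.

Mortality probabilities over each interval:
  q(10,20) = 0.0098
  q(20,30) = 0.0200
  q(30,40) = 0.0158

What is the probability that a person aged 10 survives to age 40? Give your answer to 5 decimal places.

0.95506

Chaining the interval survival probabilities: (1 − 0.0098) × (1 − 0.0200) × (1 − 0.0158).
= 0.9902 × 0.9800 × 0.9842 = 0.955064.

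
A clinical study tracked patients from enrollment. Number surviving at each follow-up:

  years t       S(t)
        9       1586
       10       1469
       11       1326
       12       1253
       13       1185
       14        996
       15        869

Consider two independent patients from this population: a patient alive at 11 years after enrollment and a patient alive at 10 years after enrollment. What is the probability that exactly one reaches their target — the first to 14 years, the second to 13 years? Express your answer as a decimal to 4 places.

p₁ = S(14)/S(11) = 996/1326 = 0.751131; p₂ = S(13)/S(10) = 1185/1469 = 0.806671.
P(exactly one) = p₁(1−p₂) + (1−p₁)p₂ = 0.145215 + 0.200755 = 0.345971.

0.3460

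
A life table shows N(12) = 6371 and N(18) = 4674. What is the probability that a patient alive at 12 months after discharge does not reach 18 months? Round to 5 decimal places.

P(die before 18 | alive at 12) = 1 − N(18)/N(12) = 1 − 4674/6371 = (1697)/6371 = 0.266363.

0.26636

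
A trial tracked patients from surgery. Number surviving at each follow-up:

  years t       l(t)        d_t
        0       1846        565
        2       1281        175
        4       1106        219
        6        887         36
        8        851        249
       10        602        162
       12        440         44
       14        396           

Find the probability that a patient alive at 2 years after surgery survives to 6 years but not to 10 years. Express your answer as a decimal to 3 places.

0.222

This is the probability of reaching 6 but not 10, conditional on being alive at 2: (l(6) − l(10)) / l(2).
= (887 − 602) / 1281 = 285 / 1281 = 0.222482.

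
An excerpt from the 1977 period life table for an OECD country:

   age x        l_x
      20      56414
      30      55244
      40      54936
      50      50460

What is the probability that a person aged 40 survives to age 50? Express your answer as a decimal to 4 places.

0.9185

We want 10p40 = l_50/l_40.
The conditional survival probability is l_50/l_40 = 50460/54936 = 0.918523.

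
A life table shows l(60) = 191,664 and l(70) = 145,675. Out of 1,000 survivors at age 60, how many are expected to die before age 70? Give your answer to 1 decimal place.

239.9

The relevant probability is 1 − 145,675/191,664 = 0.239946.
Expected number = 1,000 × 0.239946 = 239.9.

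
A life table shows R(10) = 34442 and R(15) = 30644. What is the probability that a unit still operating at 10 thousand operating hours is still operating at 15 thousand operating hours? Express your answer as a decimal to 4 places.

The conditional survival probability is R(15)/R(10) = 30644/34442 = 0.889728.

0.8897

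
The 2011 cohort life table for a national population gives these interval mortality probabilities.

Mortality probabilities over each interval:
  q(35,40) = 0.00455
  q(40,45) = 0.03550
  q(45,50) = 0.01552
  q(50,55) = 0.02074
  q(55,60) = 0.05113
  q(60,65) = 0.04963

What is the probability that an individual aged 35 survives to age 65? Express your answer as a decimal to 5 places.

0.83469

The overall survival probability is (1 − 0.00455) × (1 − 0.03550) × (1 − 0.01552) × (1 − 0.02074) × (1 − 0.05113) × (1 − 0.04963).
= 0.99545 × 0.96450 × 0.98448 × 0.97926 × 0.94887 × 0.95037 = 0.834692.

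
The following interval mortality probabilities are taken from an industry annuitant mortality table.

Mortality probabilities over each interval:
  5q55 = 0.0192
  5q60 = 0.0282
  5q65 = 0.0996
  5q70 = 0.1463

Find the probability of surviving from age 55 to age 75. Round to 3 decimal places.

0.733

Survival from 55 to 75 is the product of surviving each interval: (1 − 0.0192) × (1 − 0.0282) × (1 − 0.0996) × (1 − 0.1463).
= 0.9808 × 0.9718 × 0.9004 × 0.8537 = 0.732653.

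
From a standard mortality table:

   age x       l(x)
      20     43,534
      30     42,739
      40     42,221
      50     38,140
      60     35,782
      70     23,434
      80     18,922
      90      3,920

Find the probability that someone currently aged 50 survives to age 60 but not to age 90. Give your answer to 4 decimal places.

0.8354

This is the probability of reaching 60 but not 90, conditional on being alive at 50: (l(60) − l(90)) / l(50).
= (35,782 − 3,920) / 38,140 = 31,862 / 38,140 = 0.835396.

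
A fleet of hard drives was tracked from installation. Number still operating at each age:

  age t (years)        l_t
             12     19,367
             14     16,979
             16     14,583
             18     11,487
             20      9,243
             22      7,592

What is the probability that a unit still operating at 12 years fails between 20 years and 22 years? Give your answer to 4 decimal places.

This is the probability of reaching 20 but not 22, conditional on being operational at 12: (l_20 − l_22) / l_12.
= (9,243 − 7,592) / 19,367 = 1,651 / 19,367 = 0.085248.

0.0852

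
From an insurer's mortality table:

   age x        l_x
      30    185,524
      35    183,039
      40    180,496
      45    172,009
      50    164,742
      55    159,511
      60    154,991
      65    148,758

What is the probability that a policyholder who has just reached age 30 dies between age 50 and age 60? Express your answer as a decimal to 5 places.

We want 20|10q30 = (l_50 − l_60)/l_30.
This is the probability of reaching 50 but not 60, conditional on being alive at 30: (l_50 − l_60) / l_30.
= (164,742 − 154,991) / 185,524 = 9,751 / 185,524 = 0.052559.

0.05256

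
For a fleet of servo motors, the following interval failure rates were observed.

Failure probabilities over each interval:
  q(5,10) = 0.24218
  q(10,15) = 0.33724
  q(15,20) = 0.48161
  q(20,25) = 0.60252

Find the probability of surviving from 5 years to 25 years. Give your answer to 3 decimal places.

0.103

P(survive 5→25) = (1 − 0.24218) × (1 − 0.33724) × (1 − 0.48161) × (1 − 0.60252).
= 0.75782 × 0.66276 × 0.51839 × 0.39748 = 0.103489.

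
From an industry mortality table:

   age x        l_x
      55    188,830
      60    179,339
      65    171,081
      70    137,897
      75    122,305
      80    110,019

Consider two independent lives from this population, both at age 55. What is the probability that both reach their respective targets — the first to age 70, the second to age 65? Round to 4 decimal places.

p₁ = l_70/l_55 = 137,897/188,830 = 0.730271; p₂ = l_65/l_55 = 171,081/188,830 = 0.906005.
P(both) = p₁ × p₂ = 0.730271 × 0.906005 = 0.661629.

0.6616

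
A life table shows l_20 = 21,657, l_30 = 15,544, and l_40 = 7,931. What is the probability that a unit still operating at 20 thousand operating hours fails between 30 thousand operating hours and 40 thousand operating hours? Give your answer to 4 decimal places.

This is the probability of reaching 30 but not 40, conditional on being operational at 20: (l_30 − l_40) / l_20.
= (15,544 − 7,931) / 21,657 = 7,613 / 21,657 = 0.351526.

0.3515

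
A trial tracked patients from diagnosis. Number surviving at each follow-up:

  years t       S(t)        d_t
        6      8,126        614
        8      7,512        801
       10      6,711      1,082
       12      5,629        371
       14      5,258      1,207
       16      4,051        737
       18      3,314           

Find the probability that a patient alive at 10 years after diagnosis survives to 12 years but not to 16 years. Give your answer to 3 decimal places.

This is the probability of reaching 12 but not 16, conditional on being alive at 10: (S(12) − S(16)) / S(10).
= (5,629 − 4,051) / 6,711 = 1,578 / 6,711 = 0.235136.

0.235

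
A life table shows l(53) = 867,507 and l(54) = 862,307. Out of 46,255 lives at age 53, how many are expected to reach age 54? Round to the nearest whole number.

The relevant probability is 862,307/867,507 = 0.994006.
Expected number = 46,255 × 0.994006 = 45978.

45978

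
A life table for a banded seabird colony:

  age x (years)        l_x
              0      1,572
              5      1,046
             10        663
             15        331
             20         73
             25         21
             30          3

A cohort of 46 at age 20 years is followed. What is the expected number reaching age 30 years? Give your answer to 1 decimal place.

1.9

The relevant probability is 3/73 = 0.041096.
Expected number = 46 × 0.041096 = 1.9.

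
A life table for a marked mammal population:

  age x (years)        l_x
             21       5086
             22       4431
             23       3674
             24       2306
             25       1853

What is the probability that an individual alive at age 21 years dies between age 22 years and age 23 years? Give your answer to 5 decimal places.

0.14884

This is the probability of reaching 22 but not 23, conditional on being alive at 21: (l_22 − l_23) / l_21.
= (4431 − 3674) / 5086 = 757 / 5086 = 0.148840.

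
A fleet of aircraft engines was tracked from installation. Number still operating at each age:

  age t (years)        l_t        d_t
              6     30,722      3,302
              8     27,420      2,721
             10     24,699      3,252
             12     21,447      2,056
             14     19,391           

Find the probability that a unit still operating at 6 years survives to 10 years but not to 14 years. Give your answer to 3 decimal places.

This is the probability of reaching 10 but not 14, conditional on being operational at 6: (l_10 − l_14) / l_6.
= (24,699 − 19,391) / 30,722 = 5,308 / 30,722 = 0.172775.

0.173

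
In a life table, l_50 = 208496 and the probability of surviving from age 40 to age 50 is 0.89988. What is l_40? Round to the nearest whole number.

231693

l_40 = l_50 / p = 208496 / 0.89988 = 231693.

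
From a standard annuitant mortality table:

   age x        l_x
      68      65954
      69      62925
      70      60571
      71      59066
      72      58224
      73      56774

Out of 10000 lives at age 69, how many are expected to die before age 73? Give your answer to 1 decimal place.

The relevant probability is 1 − 56774/62925 = 0.097751.
Expected number = 10000 × 0.097751 = 977.5.

977.5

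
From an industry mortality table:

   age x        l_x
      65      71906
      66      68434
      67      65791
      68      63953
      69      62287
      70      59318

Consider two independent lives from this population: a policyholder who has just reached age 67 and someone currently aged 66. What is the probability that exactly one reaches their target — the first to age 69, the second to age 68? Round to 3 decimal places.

0.112

p₁ = l_69/l_67 = 62287/65791 = 0.946740; p₂ = l_68/l_66 = 63953/68434 = 0.934521.
P(exactly one) = p₁(1−p₂) + (1−p₁)p₂ = 0.061992 + 0.049773 = 0.111764.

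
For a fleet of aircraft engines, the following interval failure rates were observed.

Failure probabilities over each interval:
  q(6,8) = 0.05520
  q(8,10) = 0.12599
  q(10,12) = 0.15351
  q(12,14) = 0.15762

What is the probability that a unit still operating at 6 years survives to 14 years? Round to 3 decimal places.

Survival from 6 to 14 is the product of surviving each interval: (1 − 0.05520) × (1 − 0.12599) × (1 − 0.15351) × (1 − 0.15762).
= 0.94480 × 0.87401 × 0.84649 × 0.84238 = 0.588825.

0.589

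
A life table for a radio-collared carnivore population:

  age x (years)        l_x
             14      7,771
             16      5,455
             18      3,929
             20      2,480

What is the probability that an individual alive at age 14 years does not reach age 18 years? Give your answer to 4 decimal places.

0.4944

P(die before 18 | alive at 14) = 1 − l_18/l_14 = 1 − 3,929/7,771 = (3,842)/7,771 = 0.494402.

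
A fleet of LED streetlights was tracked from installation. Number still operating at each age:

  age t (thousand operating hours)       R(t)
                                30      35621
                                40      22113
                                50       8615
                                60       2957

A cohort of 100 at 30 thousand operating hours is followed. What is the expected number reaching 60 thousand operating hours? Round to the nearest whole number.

8

The relevant probability is 2957/35621 = 0.083013.
Expected number = 100 × 0.083013 = 8.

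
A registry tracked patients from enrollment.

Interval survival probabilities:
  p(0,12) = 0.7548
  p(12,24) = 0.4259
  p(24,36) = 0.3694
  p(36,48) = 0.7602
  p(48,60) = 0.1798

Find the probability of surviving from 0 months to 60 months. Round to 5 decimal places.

0.01623

The overall survival probability is 0.7548 × 0.4259 × 0.3694 × 0.7602 × 0.1798.
= 0.016231.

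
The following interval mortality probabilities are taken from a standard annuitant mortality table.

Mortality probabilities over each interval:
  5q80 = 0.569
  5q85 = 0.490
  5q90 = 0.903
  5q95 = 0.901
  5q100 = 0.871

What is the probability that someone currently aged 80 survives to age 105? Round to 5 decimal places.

Survival from 80 to 105 is the product of surviving each interval: (1 − 0.569) × (1 − 0.490) × (1 − 0.903) × (1 − 0.901) × (1 − 0.871).
= 0.431 × 0.510 × 0.097 × 0.099 × 0.129 = 0.000272.

0.00027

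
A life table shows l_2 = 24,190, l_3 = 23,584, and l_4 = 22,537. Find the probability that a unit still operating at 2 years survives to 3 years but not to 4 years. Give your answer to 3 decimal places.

0.043

This is the probability of reaching 3 but not 4, conditional on being operational at 2: (l_3 − l_4) / l_2.
= (23,584 − 22,537) / 24,190 = 1,047 / 24,190 = 0.043282.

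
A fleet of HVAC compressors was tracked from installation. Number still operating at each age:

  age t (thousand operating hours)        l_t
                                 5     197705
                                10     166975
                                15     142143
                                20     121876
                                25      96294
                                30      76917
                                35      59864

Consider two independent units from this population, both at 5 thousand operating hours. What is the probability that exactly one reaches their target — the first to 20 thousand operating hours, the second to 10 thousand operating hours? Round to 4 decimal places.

0.4197

p₁ = l_20/l_5 = 121876/197705 = 0.616454; p₂ = l_10/l_5 = 166975/197705 = 0.844566.
P(exactly one) = p₁(1−p₂) + (1−p₁)p₂ = 0.095818 + 0.323930 = 0.419748.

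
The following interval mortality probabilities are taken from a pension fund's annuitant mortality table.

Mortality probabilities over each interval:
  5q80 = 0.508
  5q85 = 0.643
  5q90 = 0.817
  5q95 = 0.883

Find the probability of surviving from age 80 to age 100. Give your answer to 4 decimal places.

The overall survival probability is (1 − 0.508) × (1 − 0.643) × (1 − 0.817) × (1 − 0.883).
= 0.492 × 0.357 × 0.183 × 0.117 = 0.003761.

0.0038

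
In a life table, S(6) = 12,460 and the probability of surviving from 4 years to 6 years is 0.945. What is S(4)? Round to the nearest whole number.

13185

S(4) = S(6) / p = 12,460 / 0.945 = 13185.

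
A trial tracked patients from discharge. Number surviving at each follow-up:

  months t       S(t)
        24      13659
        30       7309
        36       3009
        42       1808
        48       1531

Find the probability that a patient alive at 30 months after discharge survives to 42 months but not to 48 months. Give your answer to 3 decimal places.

0.038

This is the probability of reaching 42 but not 48, conditional on being alive at 30: (S(42) − S(48)) / S(30).
= (1808 − 1531) / 7309 = 277 / 7309 = 0.037898.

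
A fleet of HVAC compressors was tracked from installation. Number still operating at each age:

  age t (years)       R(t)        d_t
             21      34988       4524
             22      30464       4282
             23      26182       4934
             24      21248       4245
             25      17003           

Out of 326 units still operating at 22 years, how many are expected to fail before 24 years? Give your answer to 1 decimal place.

98.6

The relevant probability is 1 − 21248/30464 = 0.302521.
Expected number = 326 × 0.302521 = 98.6.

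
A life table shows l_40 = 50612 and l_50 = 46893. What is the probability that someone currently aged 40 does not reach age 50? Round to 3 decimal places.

P(die before 50 | alive at 40) = 1 − l_50/l_40 = 1 − 46893/50612 = (3719)/50612 = 0.073481.

0.073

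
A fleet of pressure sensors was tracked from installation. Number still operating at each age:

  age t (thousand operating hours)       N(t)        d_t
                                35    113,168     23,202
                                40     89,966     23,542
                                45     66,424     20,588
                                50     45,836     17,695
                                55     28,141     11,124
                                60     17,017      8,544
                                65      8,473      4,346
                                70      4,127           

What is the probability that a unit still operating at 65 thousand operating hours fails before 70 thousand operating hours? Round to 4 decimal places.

0.5129

P(fail before 70 | operational at 65) = 1 − N(70)/N(65) = 1 − 4,127/8,473 = (4,346)/8,473 = 0.512923.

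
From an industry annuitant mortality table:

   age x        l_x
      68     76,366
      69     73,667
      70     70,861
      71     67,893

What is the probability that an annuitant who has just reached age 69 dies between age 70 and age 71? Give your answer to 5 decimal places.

This is the probability of reaching 70 but not 71, conditional on being alive at 69: (l_70 − l_71) / l_69.
= (70,861 − 67,893) / 73,667 = 2,968 / 73,667 = 0.040289.

0.04029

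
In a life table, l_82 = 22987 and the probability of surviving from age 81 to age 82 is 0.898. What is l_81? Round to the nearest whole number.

25598

l_81 = l_82 / p = 22987 / 0.898 = 25598.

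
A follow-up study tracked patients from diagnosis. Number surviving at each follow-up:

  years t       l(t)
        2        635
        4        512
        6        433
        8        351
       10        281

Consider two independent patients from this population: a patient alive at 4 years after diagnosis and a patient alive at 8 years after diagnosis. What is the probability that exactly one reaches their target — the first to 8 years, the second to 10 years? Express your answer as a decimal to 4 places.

p₁ = l(8)/l(4) = 351/512 = 0.685547; p₂ = l(10)/l(8) = 281/351 = 0.800570.
P(exactly one) = p₁(1−p₂) + (1−p₁)p₂ = 0.136719 + 0.251742 = 0.388460.

0.3885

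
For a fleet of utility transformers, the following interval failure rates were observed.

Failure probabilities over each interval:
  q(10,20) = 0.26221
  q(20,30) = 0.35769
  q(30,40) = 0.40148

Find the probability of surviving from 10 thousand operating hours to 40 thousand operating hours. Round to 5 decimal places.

Survival from 10 to 40 is the product of surviving each interval: (1 − 0.26221) × (1 − 0.35769) × (1 − 0.40148).
= 0.73779 × 0.64231 × 0.59852 = 0.283633.

0.28363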